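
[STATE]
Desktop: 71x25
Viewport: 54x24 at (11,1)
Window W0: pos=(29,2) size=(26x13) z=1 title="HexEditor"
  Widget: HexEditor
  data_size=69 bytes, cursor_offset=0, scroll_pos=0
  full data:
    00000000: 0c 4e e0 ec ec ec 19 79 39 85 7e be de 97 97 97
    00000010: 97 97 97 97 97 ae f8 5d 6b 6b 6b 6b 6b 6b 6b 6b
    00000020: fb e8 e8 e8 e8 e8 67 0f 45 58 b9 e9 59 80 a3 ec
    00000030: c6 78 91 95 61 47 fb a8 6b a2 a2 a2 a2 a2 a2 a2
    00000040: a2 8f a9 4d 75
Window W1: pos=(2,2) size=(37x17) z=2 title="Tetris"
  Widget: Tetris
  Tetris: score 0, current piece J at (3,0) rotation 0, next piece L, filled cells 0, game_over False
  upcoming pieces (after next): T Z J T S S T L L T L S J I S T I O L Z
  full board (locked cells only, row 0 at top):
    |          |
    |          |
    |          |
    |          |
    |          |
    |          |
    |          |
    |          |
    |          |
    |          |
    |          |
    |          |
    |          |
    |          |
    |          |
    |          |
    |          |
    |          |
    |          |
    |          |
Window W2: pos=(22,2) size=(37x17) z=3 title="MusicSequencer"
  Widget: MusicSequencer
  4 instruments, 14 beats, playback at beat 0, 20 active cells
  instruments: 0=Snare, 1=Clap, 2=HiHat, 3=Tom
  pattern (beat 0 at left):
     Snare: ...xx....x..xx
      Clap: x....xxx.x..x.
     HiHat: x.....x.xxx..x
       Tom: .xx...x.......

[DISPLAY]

                                                      
━━━━━━━━━━━┏━━━━━━━━━━━━━━━━━━━━━━━━━━━━━━━━━━━┓      
           ┃ MusicSequencer                    ┃      
───────────┠───────────────────────────────────┨      
  │Next:   ┃      ▼1234567890123               ┃      
  │  ▒     ┃ Snare···██····█··██               ┃      
  │▒▒▒     ┃  Clap█····███·█··█·               ┃      
  │        ┃ HiHat█·····█·███··█               ┃      
  │        ┃   Tom·██···█·······               ┃      
  │        ┃                                   ┃      
  │Score:  ┃                                   ┃      
  │0       ┃                                   ┃      
  │        ┃                                   ┃      
  │        ┃                                   ┃      
  │        ┃                                   ┃      
  │        ┃                                   ┃      
  │        ┃                                   ┃      
━━━━━━━━━━━┗━━━━━━━━━━━━━━━━━━━━━━━━━━━━━━━━━━━┛      
                                                      
                                                      
                                                      
                                                      
                                                      
                                                      


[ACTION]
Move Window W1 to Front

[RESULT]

                                                      
━━━━━━━━━━━━━━━━━━━━━━━━━━━┓━━━━━━━━━━━━━━━━━━━┓      
                           ┃                   ┃      
───────────────────────────┨───────────────────┨      
  │Next:                   ┃0123               ┃      
  │  ▒                     ┃··██               ┃      
  │▒▒▒                     ┃··█·               ┃      
  │                        ┃█··█               ┃      
  │                        ┃····               ┃      
  │                        ┃                   ┃      
  │Score:                  ┃                   ┃      
  │0                       ┃                   ┃      
  │                        ┃                   ┃      
  │                        ┃                   ┃      
  │                        ┃                   ┃      
  │                        ┃                   ┃      
  │                        ┃                   ┃      
━━━━━━━━━━━━━━━━━━━━━━━━━━━┛━━━━━━━━━━━━━━━━━━━┛      
                                                      
                                                      
                                                      
                                                      
                                                      
                                                      


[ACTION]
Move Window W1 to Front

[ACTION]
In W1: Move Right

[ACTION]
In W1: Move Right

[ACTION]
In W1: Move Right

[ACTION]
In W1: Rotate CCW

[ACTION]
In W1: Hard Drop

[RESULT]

                                                      
━━━━━━━━━━━━━━━━━━━━━━━━━━━┓━━━━━━━━━━━━━━━━━━━┓      
                           ┃                   ┃      
───────────────────────────┨───────────────────┨      
  │Next:                   ┃0123               ┃      
  │ ▒                      ┃··██               ┃      
  │▒▒▒                     ┃··█·               ┃      
  │                        ┃█··█               ┃      
  │                        ┃····               ┃      
  │                        ┃                   ┃      
  │Score:                  ┃                   ┃      
  │0                       ┃                   ┃      
  │                        ┃                   ┃      
  │                        ┃                   ┃      
  │                        ┃                   ┃      
  │                        ┃                   ┃      
  │                        ┃                   ┃      
━━━━━━━━━━━━━━━━━━━━━━━━━━━┛━━━━━━━━━━━━━━━━━━━┛      
                                                      
                                                      
                                                      
                                                      
                                                      
                                                      


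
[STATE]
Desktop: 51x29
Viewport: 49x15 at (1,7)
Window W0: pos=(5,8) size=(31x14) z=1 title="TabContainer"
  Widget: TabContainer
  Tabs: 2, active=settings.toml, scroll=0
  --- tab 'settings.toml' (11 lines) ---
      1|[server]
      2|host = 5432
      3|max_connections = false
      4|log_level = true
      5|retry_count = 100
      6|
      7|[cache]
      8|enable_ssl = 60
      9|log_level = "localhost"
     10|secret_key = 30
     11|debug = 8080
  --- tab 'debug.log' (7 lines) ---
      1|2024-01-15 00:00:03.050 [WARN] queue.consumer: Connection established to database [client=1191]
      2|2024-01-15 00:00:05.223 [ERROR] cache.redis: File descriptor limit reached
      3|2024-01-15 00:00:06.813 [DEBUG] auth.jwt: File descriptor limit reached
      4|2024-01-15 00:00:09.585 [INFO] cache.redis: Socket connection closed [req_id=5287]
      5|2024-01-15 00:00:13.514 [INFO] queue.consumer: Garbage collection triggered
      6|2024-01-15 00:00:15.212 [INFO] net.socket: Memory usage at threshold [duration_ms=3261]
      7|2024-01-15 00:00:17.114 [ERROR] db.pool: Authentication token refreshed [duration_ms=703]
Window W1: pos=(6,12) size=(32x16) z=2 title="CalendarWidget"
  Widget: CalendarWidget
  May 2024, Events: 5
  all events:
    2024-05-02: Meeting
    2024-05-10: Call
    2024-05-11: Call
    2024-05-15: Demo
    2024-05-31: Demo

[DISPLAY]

                                                 
    ┏━━━━━━━━━━━━━━━━━━━━━━━━━━━━━┓              
    ┃ TabContainer                ┃              
    ┠─────────────────────────────┨              
    ┃[settings.toml]│ debug.log   ┃              
    ┃┏━━━━━━━━━━━━━━━━━━━━━━━━━━━━━━┓            
    ┃┃ CalendarWidget               ┃            
    ┃┠──────────────────────────────┨            
    ┃┃           May 2024           ┃            
    ┃┃Mo Tu We Th Fr Sa Su          ┃            
    ┃┃       1  2*  3  4  5         ┃            
    ┃┃ 6  7  8  9 10* 11* 12        ┃            
    ┃┃13 14 15* 16 17 18 19         ┃            
    ┃┃20 21 22 23 24 25 26          ┃            
    ┗┃27 28 29 30 31*               ┃            


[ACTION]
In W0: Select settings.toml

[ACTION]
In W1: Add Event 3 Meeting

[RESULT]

                                                 
    ┏━━━━━━━━━━━━━━━━━━━━━━━━━━━━━┓              
    ┃ TabContainer                ┃              
    ┠─────────────────────────────┨              
    ┃[settings.toml]│ debug.log   ┃              
    ┃┏━━━━━━━━━━━━━━━━━━━━━━━━━━━━━━┓            
    ┃┃ CalendarWidget               ┃            
    ┃┠──────────────────────────────┨            
    ┃┃           May 2024           ┃            
    ┃┃Mo Tu We Th Fr Sa Su          ┃            
    ┃┃       1  2*  3*  4  5        ┃            
    ┃┃ 6  7  8  9 10* 11* 12        ┃            
    ┃┃13 14 15* 16 17 18 19         ┃            
    ┃┃20 21 22 23 24 25 26          ┃            
    ┗┃27 28 29 30 31*               ┃            


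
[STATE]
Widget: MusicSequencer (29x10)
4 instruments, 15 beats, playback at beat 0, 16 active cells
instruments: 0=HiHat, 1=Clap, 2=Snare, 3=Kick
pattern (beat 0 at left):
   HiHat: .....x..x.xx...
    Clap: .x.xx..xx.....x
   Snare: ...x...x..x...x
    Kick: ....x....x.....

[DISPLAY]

      ▼12345678901234        
 HiHat·····█··█·██···        
  Clap·█·██··██·····█        
 Snare···█···█··█···█        
  Kick····█····█·····        
                             
                             
                             
                             
                             


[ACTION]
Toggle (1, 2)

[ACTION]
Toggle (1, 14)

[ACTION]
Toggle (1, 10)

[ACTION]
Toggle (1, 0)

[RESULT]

      ▼12345678901234        
 HiHat·····█··█·██···        
  Clap█████··██·█····        
 Snare···█···█··█···█        
  Kick····█····█·····        
                             
                             
                             
                             
                             


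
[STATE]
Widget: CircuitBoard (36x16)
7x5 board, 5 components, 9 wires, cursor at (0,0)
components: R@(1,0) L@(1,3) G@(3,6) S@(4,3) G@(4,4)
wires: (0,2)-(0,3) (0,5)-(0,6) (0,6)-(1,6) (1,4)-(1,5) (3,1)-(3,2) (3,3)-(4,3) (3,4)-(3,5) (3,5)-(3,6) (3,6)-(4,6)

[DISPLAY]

   0 1 2 3 4 5 6                    
0  [.]      · ─ ·       · ─ ·       
                            │       
1   R           L   · ─ ·   ·       
                                    
2                                   
                                    
3       · ─ ·   ·   · ─ · ─ G       
                │           │       
4               S   G       ·       
Cursor: (0,0)                       
                                    
                                    
                                    
                                    
                                    


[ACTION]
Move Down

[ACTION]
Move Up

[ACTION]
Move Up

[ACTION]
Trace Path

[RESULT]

   0 1 2 3 4 5 6                    
0  [.]      · ─ ·       · ─ ·       
                            │       
1   R           L   · ─ ·   ·       
                                    
2                                   
                                    
3       · ─ ·   ·   · ─ · ─ G       
                │           │       
4               S   G       ·       
Cursor: (0,0)  Trace: No connections
                                    
                                    
                                    
                                    
                                    


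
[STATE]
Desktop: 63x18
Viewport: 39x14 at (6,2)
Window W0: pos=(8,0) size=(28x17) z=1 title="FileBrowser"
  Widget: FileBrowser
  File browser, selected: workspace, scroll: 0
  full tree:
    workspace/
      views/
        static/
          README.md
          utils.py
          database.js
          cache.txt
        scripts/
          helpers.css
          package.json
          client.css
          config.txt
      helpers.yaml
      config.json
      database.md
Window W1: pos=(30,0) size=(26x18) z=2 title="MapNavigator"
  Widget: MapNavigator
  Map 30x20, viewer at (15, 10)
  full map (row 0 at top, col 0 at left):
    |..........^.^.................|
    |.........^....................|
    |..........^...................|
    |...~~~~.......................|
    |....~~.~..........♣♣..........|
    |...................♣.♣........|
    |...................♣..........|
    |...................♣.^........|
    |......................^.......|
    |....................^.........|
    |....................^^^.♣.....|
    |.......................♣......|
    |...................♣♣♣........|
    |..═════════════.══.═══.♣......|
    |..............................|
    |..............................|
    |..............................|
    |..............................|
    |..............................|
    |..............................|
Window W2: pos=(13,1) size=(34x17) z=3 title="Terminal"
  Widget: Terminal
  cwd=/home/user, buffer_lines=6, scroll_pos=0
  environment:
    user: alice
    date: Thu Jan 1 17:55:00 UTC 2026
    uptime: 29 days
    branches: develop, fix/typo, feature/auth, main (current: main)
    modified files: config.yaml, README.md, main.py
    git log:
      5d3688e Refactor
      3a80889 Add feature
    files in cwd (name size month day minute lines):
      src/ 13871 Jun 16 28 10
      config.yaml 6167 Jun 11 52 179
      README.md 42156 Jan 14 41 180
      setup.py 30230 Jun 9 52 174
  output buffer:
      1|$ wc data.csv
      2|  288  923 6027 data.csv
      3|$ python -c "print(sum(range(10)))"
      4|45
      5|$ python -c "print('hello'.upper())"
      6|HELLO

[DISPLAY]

  ┠────┃ Terminal                      
  ┃> [-┠───────────────────────────────
  ┃    ┃$ wc data.csv                  
  ┃    ┃  288  923 6027 data.csv       
  ┃    ┃$ python -c "print(sum(range(10
  ┃    ┃45                             
  ┃    ┃$ python -c "print('hello'.uppe
  ┃    ┃HELLO                          
  ┃    ┃$ █                            
  ┃    ┃                               
  ┃    ┃                               
  ┃    ┃                               
  ┃    ┃                               
  ┃    ┃                               


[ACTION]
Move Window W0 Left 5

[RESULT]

───────┃ Terminal                      
[-] wor┠───────────────────────────────
  [+] v┃$ wc data.csv                  
  helpe┃  288  923 6027 data.csv       
  confi┃$ python -c "print(sum(range(10
  datab┃45                             
       ┃$ python -c "print('hello'.uppe
       ┃HELLO                          
       ┃$ █                            
       ┃                               
       ┃                               
       ┃                               
       ┃                               
       ┃                               


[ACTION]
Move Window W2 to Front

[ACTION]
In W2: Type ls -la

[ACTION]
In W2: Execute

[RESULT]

───────┃ Terminal                      
[-] wor┠───────────────────────────────
  [+] v┃$ wc data.csv                  
  helpe┃  288  923 6027 data.csv       
  confi┃$ python -c "print(sum(range(10
  datab┃45                             
       ┃$ python -c "print('hello'.uppe
       ┃HELLO                          
       ┃$ ls -la                       
       ┃drwxr-xr-x  1 alice group    13
       ┃-rw-r--r--  1 alice group     6
       ┃-rw-r--r--  1 alice group    42
       ┃-rw-r--r--  1 alice group    30
       ┃$ █                            


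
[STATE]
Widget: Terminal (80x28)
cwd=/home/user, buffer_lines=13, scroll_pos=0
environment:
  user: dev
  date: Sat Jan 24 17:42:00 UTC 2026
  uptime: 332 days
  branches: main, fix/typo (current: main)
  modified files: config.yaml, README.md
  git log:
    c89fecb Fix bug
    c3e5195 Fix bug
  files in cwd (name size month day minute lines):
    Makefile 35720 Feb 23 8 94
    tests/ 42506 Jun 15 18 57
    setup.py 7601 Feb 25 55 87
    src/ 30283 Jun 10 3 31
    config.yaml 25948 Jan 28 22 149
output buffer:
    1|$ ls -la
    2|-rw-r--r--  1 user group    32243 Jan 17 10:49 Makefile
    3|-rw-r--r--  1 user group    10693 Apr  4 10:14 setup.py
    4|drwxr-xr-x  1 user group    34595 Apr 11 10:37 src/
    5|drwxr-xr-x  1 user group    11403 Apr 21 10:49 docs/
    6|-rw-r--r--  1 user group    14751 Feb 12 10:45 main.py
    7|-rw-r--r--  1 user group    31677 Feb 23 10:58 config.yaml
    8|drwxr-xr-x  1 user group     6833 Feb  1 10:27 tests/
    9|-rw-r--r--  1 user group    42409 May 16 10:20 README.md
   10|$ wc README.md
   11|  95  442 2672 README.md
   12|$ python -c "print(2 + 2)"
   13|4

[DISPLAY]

$ ls -la                                                                        
-rw-r--r--  1 user group    32243 Jan 17 10:49 Makefile                         
-rw-r--r--  1 user group    10693 Apr  4 10:14 setup.py                         
drwxr-xr-x  1 user group    34595 Apr 11 10:37 src/                             
drwxr-xr-x  1 user group    11403 Apr 21 10:49 docs/                            
-rw-r--r--  1 user group    14751 Feb 12 10:45 main.py                          
-rw-r--r--  1 user group    31677 Feb 23 10:58 config.yaml                      
drwxr-xr-x  1 user group     6833 Feb  1 10:27 tests/                           
-rw-r--r--  1 user group    42409 May 16 10:20 README.md                        
$ wc README.md                                                                  
  95  442 2672 README.md                                                        
$ python -c "print(2 + 2)"                                                      
4                                                                               
$ █                                                                             
                                                                                
                                                                                
                                                                                
                                                                                
                                                                                
                                                                                
                                                                                
                                                                                
                                                                                
                                                                                
                                                                                
                                                                                
                                                                                
                                                                                


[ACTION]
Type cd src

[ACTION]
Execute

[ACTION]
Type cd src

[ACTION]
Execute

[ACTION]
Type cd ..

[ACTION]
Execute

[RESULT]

$ ls -la                                                                        
-rw-r--r--  1 user group    32243 Jan 17 10:49 Makefile                         
-rw-r--r--  1 user group    10693 Apr  4 10:14 setup.py                         
drwxr-xr-x  1 user group    34595 Apr 11 10:37 src/                             
drwxr-xr-x  1 user group    11403 Apr 21 10:49 docs/                            
-rw-r--r--  1 user group    14751 Feb 12 10:45 main.py                          
-rw-r--r--  1 user group    31677 Feb 23 10:58 config.yaml                      
drwxr-xr-x  1 user group     6833 Feb  1 10:27 tests/                           
-rw-r--r--  1 user group    42409 May 16 10:20 README.md                        
$ wc README.md                                                                  
  95  442 2672 README.md                                                        
$ python -c "print(2 + 2)"                                                      
4                                                                               
$ cd src                                                                        
                                                                                
$ cd src                                                                        
                                                                                
$ cd ..                                                                         
                                                                                
$ █                                                                             
                                                                                
                                                                                
                                                                                
                                                                                
                                                                                
                                                                                
                                                                                
                                                                                


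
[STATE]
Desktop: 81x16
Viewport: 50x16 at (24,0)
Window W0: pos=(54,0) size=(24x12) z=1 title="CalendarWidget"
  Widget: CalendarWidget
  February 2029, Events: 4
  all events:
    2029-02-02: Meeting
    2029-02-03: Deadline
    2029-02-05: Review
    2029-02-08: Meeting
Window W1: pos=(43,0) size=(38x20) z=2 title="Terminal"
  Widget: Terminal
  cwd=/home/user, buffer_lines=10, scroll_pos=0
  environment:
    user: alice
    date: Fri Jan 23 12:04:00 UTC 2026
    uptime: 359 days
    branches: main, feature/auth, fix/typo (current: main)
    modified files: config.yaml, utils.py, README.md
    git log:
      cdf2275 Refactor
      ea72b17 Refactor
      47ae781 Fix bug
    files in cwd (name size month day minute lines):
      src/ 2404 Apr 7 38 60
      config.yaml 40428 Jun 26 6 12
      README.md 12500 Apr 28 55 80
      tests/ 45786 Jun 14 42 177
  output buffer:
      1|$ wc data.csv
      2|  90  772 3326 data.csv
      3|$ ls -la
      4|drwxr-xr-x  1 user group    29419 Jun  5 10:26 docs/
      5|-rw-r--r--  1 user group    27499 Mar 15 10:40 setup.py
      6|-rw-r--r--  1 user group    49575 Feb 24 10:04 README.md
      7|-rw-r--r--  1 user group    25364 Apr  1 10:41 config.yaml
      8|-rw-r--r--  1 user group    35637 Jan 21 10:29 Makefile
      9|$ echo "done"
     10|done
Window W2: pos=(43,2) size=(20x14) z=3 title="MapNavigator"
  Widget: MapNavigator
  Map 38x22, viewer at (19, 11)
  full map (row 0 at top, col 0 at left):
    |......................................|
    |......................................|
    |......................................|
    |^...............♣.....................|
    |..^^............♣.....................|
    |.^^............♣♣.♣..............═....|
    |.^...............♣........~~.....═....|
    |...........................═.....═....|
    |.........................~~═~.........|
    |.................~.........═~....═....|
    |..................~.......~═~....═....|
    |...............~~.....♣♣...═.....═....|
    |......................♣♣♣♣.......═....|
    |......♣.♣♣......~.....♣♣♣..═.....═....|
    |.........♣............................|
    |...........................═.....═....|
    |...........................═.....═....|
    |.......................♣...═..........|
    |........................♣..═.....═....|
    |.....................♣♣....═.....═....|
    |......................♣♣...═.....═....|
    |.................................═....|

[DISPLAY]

                   ┏━━━━━━━━━━━━━━━━━━━━━━━━━━━━━━
                   ┃ Terminal                     
                   ┏━━━━━━━━━━━━━━━━━━┓───────────
                   ┃ MapNavigator     ┃           
                   ┠──────────────────┨.csv       
                   ┃.......♣........~~┃           
                   ┃.................═┃group    29
                   ┃...............~~═┃group    27
                   ┃.......~.........═┃group    49
                   ┃........~.......~═┃group    25
                   ┃.....~~..@..♣♣...═┃group    35
                   ┃............♣♣♣♣..┃           
                   ┃......~.....♣♣♣..═┃           
                   ┃..................┃           
                   ┃.................═┃           
                   ┗━━━━━━━━━━━━━━━━━━┛           


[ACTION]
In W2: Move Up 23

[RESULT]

                   ┏━━━━━━━━━━━━━━━━━━━━━━━━━━━━━━
                   ┃ Terminal                     
                   ┏━━━━━━━━━━━━━━━━━━┓───────────
                   ┃ MapNavigator     ┃           
                   ┠──────────────────┨.csv       
                   ┃                  ┃           
                   ┃                  ┃group    29
                   ┃                  ┃group    27
                   ┃                  ┃group    49
                   ┃                  ┃group    25
                   ┃.........@........┃group    35
                   ┃..................┃           
                   ┃..................┃           
                   ┃......♣...........┃           
                   ┃......♣...........┃           
                   ┗━━━━━━━━━━━━━━━━━━┛           


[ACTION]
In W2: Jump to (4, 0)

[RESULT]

                   ┏━━━━━━━━━━━━━━━━━━━━━━━━━━━━━━
                   ┃ Terminal                     
                   ┏━━━━━━━━━━━━━━━━━━┓───────────
                   ┃ MapNavigator     ┃           
                   ┠──────────────────┨.csv       
                   ┃                  ┃           
                   ┃                  ┃group    29
                   ┃                  ┃group    27
                   ┃                  ┃group    49
                   ┃                  ┃group    25
                   ┃     ....@........┃group    35
                   ┃     .............┃           
                   ┃     .............┃           
                   ┃     ^............┃           
                   ┃     ..^^.........┃           
                   ┗━━━━━━━━━━━━━━━━━━┛           


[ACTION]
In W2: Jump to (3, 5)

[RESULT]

                   ┏━━━━━━━━━━━━━━━━━━━━━━━━━━━━━━
                   ┃ Terminal                     
                   ┏━━━━━━━━━━━━━━━━━━┓───────────
                   ┃ MapNavigator     ┃           
                   ┠──────────────────┨.csv       
                   ┃      ............┃           
                   ┃      ............┃group    29
                   ┃      ............┃group    27
                   ┃      ^...........┃group    49
                   ┃      ..^^........┃group    25
                   ┃      .^^@........┃group    35
                   ┃      .^..........┃           
                   ┃      ............┃           
                   ┃      ............┃           
                   ┃      ............┃           
                   ┗━━━━━━━━━━━━━━━━━━┛           


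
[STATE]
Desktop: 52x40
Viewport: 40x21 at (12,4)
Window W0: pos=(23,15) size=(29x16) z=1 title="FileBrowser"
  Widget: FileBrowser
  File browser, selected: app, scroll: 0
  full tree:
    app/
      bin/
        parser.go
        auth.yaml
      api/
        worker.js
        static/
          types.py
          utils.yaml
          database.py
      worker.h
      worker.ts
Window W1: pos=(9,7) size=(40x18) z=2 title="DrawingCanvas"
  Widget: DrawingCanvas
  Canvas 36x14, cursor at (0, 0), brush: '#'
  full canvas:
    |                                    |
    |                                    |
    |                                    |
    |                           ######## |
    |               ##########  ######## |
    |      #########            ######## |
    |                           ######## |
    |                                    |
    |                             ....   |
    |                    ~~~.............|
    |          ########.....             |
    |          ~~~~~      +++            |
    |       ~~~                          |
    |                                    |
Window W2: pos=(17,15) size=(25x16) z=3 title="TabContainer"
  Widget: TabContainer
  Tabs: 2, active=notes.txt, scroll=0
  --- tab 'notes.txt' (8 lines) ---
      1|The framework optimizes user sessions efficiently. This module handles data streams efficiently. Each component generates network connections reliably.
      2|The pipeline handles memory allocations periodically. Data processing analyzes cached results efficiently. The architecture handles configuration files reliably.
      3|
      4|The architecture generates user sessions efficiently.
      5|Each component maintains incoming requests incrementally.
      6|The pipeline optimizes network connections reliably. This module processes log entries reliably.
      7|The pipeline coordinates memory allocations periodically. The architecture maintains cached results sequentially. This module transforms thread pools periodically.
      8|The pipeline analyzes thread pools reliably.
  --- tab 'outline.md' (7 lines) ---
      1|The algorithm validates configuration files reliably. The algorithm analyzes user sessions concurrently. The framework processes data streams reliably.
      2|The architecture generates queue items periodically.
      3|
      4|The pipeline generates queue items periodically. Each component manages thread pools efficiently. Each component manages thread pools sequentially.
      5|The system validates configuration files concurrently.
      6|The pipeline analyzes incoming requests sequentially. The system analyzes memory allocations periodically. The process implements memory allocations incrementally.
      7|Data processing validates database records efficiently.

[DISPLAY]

                                        
                                        
                                        
━━━━━━━━━━━━━━━━━━━━━━━━━━━━━━━━━━━━┓   
rawingCanvas                        ┃   
────────────────────────────────────┨   
                                    ┃   
                                    ┃   
                                    ┃   
                         ########   ┃   
             ##########  ########   ┃   
    #┏━━━━━━━━━━━━━━━━━━━━━━━┓###   ┃━━┓
     ┃ TabContainer          ┃###   ┃  ┃
     ┠───────────────────────┨      ┃──┨
     ┃[notes.txt]│ outline.md┃.     ┃  ┃
     ┃───────────────────────┃....  ┃  ┃
     ┃The framework optimizes┃      ┃  ┃
     ┃The pipeline handles me┃      ┃  ┃
     ┃                       ┃      ┃  ┃
     ┃The architecture genera┃      ┃  ┃
━━━━━┃Each component maintain┃━━━━━━┛  ┃


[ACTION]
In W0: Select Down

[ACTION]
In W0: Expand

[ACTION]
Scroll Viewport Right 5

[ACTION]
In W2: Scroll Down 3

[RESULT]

                                        
                                        
                                        
━━━━━━━━━━━━━━━━━━━━━━━━━━━━━━━━━━━━┓   
rawingCanvas                        ┃   
────────────────────────────────────┨   
                                    ┃   
                                    ┃   
                                    ┃   
                         ########   ┃   
             ##########  ########   ┃   
    #┏━━━━━━━━━━━━━━━━━━━━━━━┓###   ┃━━┓
     ┃ TabContainer          ┃###   ┃  ┃
     ┠───────────────────────┨      ┃──┨
     ┃[notes.txt]│ outline.md┃.     ┃  ┃
     ┃───────────────────────┃....  ┃  ┃
     ┃The architecture genera┃      ┃  ┃
     ┃Each component maintain┃      ┃  ┃
     ┃The pipeline optimizes ┃      ┃  ┃
     ┃The pipeline coordinate┃      ┃  ┃
━━━━━┃The pipeline analyzes t┃━━━━━━┛  ┃


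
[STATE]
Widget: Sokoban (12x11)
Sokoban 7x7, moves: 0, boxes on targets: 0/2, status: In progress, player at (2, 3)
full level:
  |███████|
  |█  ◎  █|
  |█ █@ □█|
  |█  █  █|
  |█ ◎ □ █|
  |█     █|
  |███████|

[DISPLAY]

███████     
█  ◎  █     
█ █@ □█     
█  █  █     
█ ◎ □ █     
█     █     
███████     
Moves: 0  0/
            
            
            


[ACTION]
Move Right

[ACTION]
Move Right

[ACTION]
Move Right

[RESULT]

███████     
█  ◎  █     
█ █ @□█     
█  █  █     
█ ◎ □ █     
█     █     
███████     
Moves: 1  0/
            
            
            


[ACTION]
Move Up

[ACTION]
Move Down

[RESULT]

███████     
█  ◎  █     
█ █ @□█     
█  █  █     
█ ◎ □ █     
█     █     
███████     
Moves: 3  0/
            
            
            


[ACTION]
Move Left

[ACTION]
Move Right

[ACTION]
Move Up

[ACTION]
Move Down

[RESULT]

███████     
█  ◎  █     
█ █ @□█     
█  █  █     
█ ◎ □ █     
█     █     
███████     
Moves: 7  0/
            
            
            


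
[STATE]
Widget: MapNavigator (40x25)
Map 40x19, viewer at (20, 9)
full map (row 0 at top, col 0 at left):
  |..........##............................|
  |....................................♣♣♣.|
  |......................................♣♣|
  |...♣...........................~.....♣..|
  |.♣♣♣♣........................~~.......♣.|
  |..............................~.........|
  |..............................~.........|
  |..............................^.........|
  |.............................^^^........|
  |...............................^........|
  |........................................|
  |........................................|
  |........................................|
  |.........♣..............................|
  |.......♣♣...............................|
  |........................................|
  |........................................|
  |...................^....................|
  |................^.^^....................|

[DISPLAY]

                                        
                                        
                                        
..........##............................
....................................♣♣♣.
......................................♣♣
...♣...........................~.....♣..
.♣♣♣♣........................~~.......♣.
..............................~.........
..............................~.........
..............................^.........
.............................^^^........
....................@..........^........
........................................
........................................
........................................
.........♣..............................
.......♣♣...............................
........................................
........................................
...................^....................
................^.^^....................
                                        
                                        
                                        


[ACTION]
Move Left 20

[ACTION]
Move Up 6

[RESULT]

                                        
                                        
                                        
                                        
                                        
                                        
                                        
                                        
                                        
                    ..........##........
                    ....................
                    ....................
                    @..♣................
                    .♣♣♣♣...............
                    ....................
                    ....................
                    ....................
                    ....................
                    ....................
                    ....................
                    ....................
                    ....................
                    .........♣..........
                    .......♣♣...........
                    ....................


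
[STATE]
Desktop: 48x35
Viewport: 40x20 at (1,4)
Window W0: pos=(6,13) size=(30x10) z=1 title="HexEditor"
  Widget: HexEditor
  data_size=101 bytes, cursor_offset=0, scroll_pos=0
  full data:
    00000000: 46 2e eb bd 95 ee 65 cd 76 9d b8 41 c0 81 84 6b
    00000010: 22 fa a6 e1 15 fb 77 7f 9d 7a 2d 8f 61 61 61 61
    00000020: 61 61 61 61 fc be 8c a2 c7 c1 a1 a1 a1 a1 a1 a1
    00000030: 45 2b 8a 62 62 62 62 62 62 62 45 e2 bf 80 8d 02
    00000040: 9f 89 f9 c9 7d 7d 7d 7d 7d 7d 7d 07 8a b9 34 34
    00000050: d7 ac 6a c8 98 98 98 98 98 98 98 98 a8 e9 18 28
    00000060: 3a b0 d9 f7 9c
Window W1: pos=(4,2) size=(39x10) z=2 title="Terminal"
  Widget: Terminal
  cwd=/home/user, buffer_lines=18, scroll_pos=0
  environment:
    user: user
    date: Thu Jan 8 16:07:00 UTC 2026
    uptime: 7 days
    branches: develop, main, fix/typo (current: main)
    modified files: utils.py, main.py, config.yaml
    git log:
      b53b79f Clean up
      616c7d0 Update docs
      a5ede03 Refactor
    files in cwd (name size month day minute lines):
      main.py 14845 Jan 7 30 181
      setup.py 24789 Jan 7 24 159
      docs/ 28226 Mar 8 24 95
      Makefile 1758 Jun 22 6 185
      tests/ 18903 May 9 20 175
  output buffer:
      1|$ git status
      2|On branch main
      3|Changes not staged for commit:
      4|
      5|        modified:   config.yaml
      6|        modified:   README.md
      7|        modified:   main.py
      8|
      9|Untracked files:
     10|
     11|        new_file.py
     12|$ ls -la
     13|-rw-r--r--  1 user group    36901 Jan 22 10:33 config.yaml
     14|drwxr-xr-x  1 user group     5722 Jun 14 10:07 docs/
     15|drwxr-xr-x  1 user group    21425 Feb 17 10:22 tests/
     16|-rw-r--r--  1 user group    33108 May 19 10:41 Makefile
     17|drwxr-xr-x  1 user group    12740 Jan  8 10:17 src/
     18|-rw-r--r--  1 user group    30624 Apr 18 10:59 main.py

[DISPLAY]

   ┠────────────────────────────────────
   ┃$ git status                        
   ┃On branch main                      
   ┃Changes not staged for commit:      
   ┃                                    
   ┃        modified:   config.yaml     
   ┃        modified:   README.md       
   ┗━━━━━━━━━━━━━━━━━━━━━━━━━━━━━━━━━━━━
                                        
     ┏━━━━━━━━━━━━━━━━━━━━━━━━━━━━┓     
     ┃ HexEditor                  ┃     
     ┠────────────────────────────┨     
     ┃00000000  46 2e eb bd 95 ee ┃     
     ┃00000010  22 fa a6 e1 15 fb ┃     
     ┃00000020  61 61 61 61 fc be ┃     
     ┃00000030  45 2b 8a 62 62 62 ┃     
     ┃00000040  9f 89 f9 c9 7d 7d ┃     
     ┃00000050  d7 ac 6a c8 98 98 ┃     
     ┗━━━━━━━━━━━━━━━━━━━━━━━━━━━━┛     
                                        


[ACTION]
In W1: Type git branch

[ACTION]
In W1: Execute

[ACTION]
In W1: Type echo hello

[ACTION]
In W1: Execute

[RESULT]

   ┠────────────────────────────────────
   ┃  develop                           
   ┃* main                              
   ┃  fix/typo                          
   ┃$ echo hello                        
   ┃hello                               
   ┃$ █                                 
   ┗━━━━━━━━━━━━━━━━━━━━━━━━━━━━━━━━━━━━
                                        
     ┏━━━━━━━━━━━━━━━━━━━━━━━━━━━━┓     
     ┃ HexEditor                  ┃     
     ┠────────────────────────────┨     
     ┃00000000  46 2e eb bd 95 ee ┃     
     ┃00000010  22 fa a6 e1 15 fb ┃     
     ┃00000020  61 61 61 61 fc be ┃     
     ┃00000030  45 2b 8a 62 62 62 ┃     
     ┃00000040  9f 89 f9 c9 7d 7d ┃     
     ┃00000050  d7 ac 6a c8 98 98 ┃     
     ┗━━━━━━━━━━━━━━━━━━━━━━━━━━━━┛     
                                        
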